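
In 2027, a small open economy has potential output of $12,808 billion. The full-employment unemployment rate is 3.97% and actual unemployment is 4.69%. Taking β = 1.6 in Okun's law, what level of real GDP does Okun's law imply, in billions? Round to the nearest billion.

Unemployment gap = 4.69 - 3.97 = 0.72 points, so the output gap is -1.6 × 0.72 = -1.152%.
Actual GDP = 12808 × (1 - 1.152/100) = 12808 × 0.98848 ≈ 12660 billion.

$12,660 billion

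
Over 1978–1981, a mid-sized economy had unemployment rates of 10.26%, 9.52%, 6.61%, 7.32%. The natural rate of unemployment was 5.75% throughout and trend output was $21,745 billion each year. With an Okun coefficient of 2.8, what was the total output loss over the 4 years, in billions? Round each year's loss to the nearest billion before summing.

$6,521 billion

Year 1978: gap = -2.8 × (10.26 - 5.75) = -12.628%, loss ≈ 21745 × 12.628/100 ≈ 2746.
Year 1979: gap = -2.8 × (9.52 - 5.75) = -10.556%, loss ≈ 21745 × 10.556/100 ≈ 2295.
Year 1980: gap = -2.8 × (6.61 - 5.75) = -2.408%, loss ≈ 21745 × 2.408/100 ≈ 524.
Year 1981: gap = -2.8 × (7.32 - 5.75) = -4.396%, loss ≈ 21745 × 4.396/100 ≈ 956.
Total lost output = 2746 + 2295 + 524 + 956 = 6521 billion.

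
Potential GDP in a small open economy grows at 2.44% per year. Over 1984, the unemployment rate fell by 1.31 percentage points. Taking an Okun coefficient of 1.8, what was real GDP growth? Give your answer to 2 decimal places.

4.80%

Growth-rate Okun's law: g_Y = g_Y* - β × Δu.
g_Y = 2.44 - 1.8 × (-1.31) = 2.44 + 2.358 = 4.798%, i.e. 4.80% to 2 d.p.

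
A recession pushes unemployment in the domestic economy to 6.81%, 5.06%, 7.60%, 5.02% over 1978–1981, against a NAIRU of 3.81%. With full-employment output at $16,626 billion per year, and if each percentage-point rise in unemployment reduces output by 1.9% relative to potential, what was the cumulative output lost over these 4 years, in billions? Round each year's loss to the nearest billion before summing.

Year 1978: gap = -1.9 × (6.81 - 3.81) = -5.7%, loss ≈ 16626 × 5.7/100 ≈ 948.
Year 1979: gap = -1.9 × (5.06 - 3.81) = -2.375%, loss ≈ 16626 × 2.375/100 ≈ 395.
Year 1980: gap = -1.9 × (7.6 - 3.81) = -7.201%, loss ≈ 16626 × 7.201/100 ≈ 1197.
Year 1981: gap = -1.9 × (5.02 - 3.81) = -2.299%, loss ≈ 16626 × 2.299/100 ≈ 382.
Total lost output = 948 + 395 + 1197 + 382 = 2922 billion.

$2,922 billion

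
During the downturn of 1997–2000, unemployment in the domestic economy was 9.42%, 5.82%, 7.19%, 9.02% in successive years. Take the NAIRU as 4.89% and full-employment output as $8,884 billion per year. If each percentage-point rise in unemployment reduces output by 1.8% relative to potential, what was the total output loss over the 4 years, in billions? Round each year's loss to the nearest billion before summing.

Year 1997: gap = -1.8 × (9.42 - 4.89) = -8.154%, loss ≈ 8884 × 8.154/100 ≈ 724.
Year 1998: gap = -1.8 × (5.82 - 4.89) = -1.674%, loss ≈ 8884 × 1.674/100 ≈ 149.
Year 1999: gap = -1.8 × (7.19 - 4.89) = -4.14%, loss ≈ 8884 × 4.14/100 ≈ 368.
Year 2000: gap = -1.8 × (9.02 - 4.89) = -7.434%, loss ≈ 8884 × 7.434/100 ≈ 660.
Total lost output = 724 + 149 + 368 + 660 = 1901 billion.

$1,901 billion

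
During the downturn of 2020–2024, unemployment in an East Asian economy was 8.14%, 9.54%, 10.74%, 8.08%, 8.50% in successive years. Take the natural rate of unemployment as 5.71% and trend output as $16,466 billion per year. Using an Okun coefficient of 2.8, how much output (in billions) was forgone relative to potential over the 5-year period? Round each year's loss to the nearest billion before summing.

Year 2020: gap = -2.8 × (8.14 - 5.71) = -6.804%, loss ≈ 16466 × 6.804/100 ≈ 1120.
Year 2021: gap = -2.8 × (9.54 - 5.71) = -10.724%, loss ≈ 16466 × 10.724/100 ≈ 1766.
Year 2022: gap = -2.8 × (10.74 - 5.71) = -14.084%, loss ≈ 16466 × 14.084/100 ≈ 2319.
Year 2023: gap = -2.8 × (8.08 - 5.71) = -6.636%, loss ≈ 16466 × 6.636/100 ≈ 1093.
Year 2024: gap = -2.8 × (8.5 - 5.71) = -7.812%, loss ≈ 16466 × 7.812/100 ≈ 1286.
Total lost output = 1120 + 1766 + 2319 + 1093 + 1286 = 7584 billion.

$7,584 billion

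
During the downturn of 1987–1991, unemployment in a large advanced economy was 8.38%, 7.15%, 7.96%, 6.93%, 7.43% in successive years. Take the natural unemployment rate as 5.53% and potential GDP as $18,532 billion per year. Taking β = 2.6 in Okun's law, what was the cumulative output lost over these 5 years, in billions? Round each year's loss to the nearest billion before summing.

Year 1987: gap = -2.6 × (8.38 - 5.53) = -7.41%, loss ≈ 18532 × 7.41/100 ≈ 1373.
Year 1988: gap = -2.6 × (7.15 - 5.53) = -4.212%, loss ≈ 18532 × 4.212/100 ≈ 781.
Year 1989: gap = -2.6 × (7.96 - 5.53) = -6.318%, loss ≈ 18532 × 6.318/100 ≈ 1171.
Year 1990: gap = -2.6 × (6.93 - 5.53) = -3.64%, loss ≈ 18532 × 3.64/100 ≈ 675.
Year 1991: gap = -2.6 × (7.43 - 5.53) = -4.94%, loss ≈ 18532 × 4.94/100 ≈ 915.
Total lost output = 1373 + 781 + 1171 + 675 + 915 = 4915 billion.

$4,915 billion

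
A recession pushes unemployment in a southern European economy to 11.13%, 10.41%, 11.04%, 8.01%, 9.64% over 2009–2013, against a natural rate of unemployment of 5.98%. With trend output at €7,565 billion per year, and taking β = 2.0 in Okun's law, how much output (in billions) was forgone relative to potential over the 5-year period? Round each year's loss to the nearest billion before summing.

Year 2009: gap = -2.0 × (11.13 - 5.98) = -10.3%, loss ≈ 7565 × 10.3/100 ≈ 779.
Year 2010: gap = -2.0 × (10.41 - 5.98) = -8.86%, loss ≈ 7565 × 8.86/100 ≈ 670.
Year 2011: gap = -2.0 × (11.04 - 5.98) = -10.12%, loss ≈ 7565 × 10.12/100 ≈ 766.
Year 2012: gap = -2.0 × (8.01 - 5.98) = -4.06%, loss ≈ 7565 × 4.06/100 ≈ 307.
Year 2013: gap = -2.0 × (9.64 - 5.98) = -7.32%, loss ≈ 7565 × 7.32/100 ≈ 554.
Total lost output = 779 + 670 + 766 + 307 + 554 = 3076 billion.

€3,076 billion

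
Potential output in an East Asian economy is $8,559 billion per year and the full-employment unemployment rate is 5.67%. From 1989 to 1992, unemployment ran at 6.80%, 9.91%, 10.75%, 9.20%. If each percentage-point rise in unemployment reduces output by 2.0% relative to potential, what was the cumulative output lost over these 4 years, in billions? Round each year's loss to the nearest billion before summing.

Year 1989: gap = -2.0 × (6.8 - 5.67) = -2.26%, loss ≈ 8559 × 2.26/100 ≈ 193.
Year 1990: gap = -2.0 × (9.91 - 5.67) = -8.48%, loss ≈ 8559 × 8.48/100 ≈ 726.
Year 1991: gap = -2.0 × (10.75 - 5.67) = -10.16%, loss ≈ 8559 × 10.16/100 ≈ 870.
Year 1992: gap = -2.0 × (9.2 - 5.67) = -7.06%, loss ≈ 8559 × 7.06/100 ≈ 604.
Total lost output = 193 + 726 + 870 + 604 = 2393 billion.

$2,393 billion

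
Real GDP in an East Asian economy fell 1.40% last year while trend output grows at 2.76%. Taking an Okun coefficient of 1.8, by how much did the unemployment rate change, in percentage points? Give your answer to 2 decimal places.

2.31 percentage points

Growth-rate Okun's law: g_Y = g_Y* - β × Δu, so Δu = (g_Y* - g_Y)/β.
Δu = (2.76 + 1.4)/1.8 = 4.16/1.8 = 2.31 percentage points.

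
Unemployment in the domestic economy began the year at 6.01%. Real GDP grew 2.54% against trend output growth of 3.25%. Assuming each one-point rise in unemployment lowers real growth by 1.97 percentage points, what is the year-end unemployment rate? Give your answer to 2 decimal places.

6.37%

Growth-rate Okun's law: g_Y = g_Y* - β × Δu, so Δu = (g_Y* - g_Y)/β.
Δu = (3.25 - 2.54)/1.97 = 0.71/1.97 = 0.36 percentage points.
Year-end unemployment = 6.01 + 0.36 = 6.37%.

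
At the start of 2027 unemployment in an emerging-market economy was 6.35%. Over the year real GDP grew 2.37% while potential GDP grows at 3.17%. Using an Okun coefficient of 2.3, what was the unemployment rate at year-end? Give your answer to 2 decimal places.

Growth-rate Okun's law: g_Y = g_Y* - β × Δu, so Δu = (g_Y* - g_Y)/β.
Δu = (3.17 - 2.37)/2.3 = 0.8/2.3 = 0.35 percentage points.
Year-end unemployment = 6.35 + 0.35 = 6.70%.

6.70%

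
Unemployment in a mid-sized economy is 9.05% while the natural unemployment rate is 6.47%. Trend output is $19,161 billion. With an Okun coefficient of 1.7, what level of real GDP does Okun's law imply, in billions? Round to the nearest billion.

$18,321 billion

Unemployment gap = 9.05 - 6.47 = 2.58 points, so the output gap is -1.7 × 2.58 = -4.386%.
Actual GDP = 19161 × (1 - 4.386/100) = 19161 × 0.95614 ≈ 18321 billion.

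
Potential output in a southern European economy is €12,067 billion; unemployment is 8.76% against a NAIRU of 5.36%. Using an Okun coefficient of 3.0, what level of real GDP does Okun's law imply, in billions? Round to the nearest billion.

Unemployment gap = 8.76 - 5.36 = 3.4 points, so the output gap is -3 × 3.4 = -10.2%.
Actual GDP = 12067 × (1 - 10.2/100) = 12067 × 0.898 ≈ 10836 billion.

€10,836 billion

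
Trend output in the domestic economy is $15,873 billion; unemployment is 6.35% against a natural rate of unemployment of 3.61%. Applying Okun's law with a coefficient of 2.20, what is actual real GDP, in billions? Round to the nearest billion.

Unemployment gap = 6.35 - 3.61 = 2.74 points, so the output gap is -2.2 × 2.74 = -6.028%.
Actual GDP = 15873 × (1 - 6.028/100) = 15873 × 0.93972 ≈ 14916 billion.

$14,916 billion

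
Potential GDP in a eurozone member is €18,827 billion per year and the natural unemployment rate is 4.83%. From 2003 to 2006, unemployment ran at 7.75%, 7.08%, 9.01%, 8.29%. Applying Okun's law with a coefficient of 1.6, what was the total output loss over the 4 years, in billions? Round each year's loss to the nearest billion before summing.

€3,859 billion

Year 2003: gap = -1.6 × (7.75 - 4.83) = -4.672%, loss ≈ 18827 × 4.672/100 ≈ 880.
Year 2004: gap = -1.6 × (7.08 - 4.83) = -3.6%, loss ≈ 18827 × 3.6/100 ≈ 678.
Year 2005: gap = -1.6 × (9.01 - 4.83) = -6.688%, loss ≈ 18827 × 6.688/100 ≈ 1259.
Year 2006: gap = -1.6 × (8.29 - 4.83) = -5.536%, loss ≈ 18827 × 5.536/100 ≈ 1042.
Total lost output = 880 + 678 + 1259 + 1042 = 3859 billion.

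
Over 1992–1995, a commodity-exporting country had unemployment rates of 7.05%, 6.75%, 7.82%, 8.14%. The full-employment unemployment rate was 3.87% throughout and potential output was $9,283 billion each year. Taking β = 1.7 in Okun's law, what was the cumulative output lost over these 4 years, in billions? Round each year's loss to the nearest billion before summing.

$2,253 billion

Year 1992: gap = -1.7 × (7.05 - 3.87) = -5.406%, loss ≈ 9283 × 5.406/100 ≈ 502.
Year 1993: gap = -1.7 × (6.75 - 3.87) = -4.896%, loss ≈ 9283 × 4.896/100 ≈ 454.
Year 1994: gap = -1.7 × (7.82 - 3.87) = -6.715%, loss ≈ 9283 × 6.715/100 ≈ 623.
Year 1995: gap = -1.7 × (8.14 - 3.87) = -7.259%, loss ≈ 9283 × 7.259/100 ≈ 674.
Total lost output = 502 + 454 + 623 + 674 = 2253 billion.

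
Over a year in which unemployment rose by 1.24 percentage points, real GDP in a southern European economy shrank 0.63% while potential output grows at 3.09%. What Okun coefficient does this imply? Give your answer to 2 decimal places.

β ≈ 3.00

Growth form: g_Y = g_Y* - β × Δu, so β = (g_Y* - g_Y)/Δu.
β = (3.09 + 0.63)/1.24 = 3.72/1.24 = 3.00.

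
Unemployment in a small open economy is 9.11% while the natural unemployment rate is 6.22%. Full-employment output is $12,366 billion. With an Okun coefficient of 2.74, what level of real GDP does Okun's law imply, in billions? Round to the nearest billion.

Unemployment gap = 9.11 - 6.22 = 2.89 points, so the output gap is -2.74 × 2.89 = -7.9186%.
Actual GDP = 12366 × (1 - 7.9186/100) = 12366 × 0.920814 ≈ 11387 billion.

$11,387 billion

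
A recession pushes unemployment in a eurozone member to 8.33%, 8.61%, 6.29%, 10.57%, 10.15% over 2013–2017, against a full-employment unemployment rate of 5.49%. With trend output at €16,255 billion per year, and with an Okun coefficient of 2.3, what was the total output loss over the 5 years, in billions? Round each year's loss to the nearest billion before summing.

Year 2013: gap = -2.3 × (8.33 - 5.49) = -6.532%, loss ≈ 16255 × 6.532/100 ≈ 1062.
Year 2014: gap = -2.3 × (8.61 - 5.49) = -7.176%, loss ≈ 16255 × 7.176/100 ≈ 1166.
Year 2015: gap = -2.3 × (6.29 - 5.49) = -1.84%, loss ≈ 16255 × 1.84/100 ≈ 299.
Year 2016: gap = -2.3 × (10.57 - 5.49) = -11.684%, loss ≈ 16255 × 11.684/100 ≈ 1899.
Year 2017: gap = -2.3 × (10.15 - 5.49) = -10.718%, loss ≈ 16255 × 10.718/100 ≈ 1742.
Total lost output = 1062 + 1166 + 299 + 1899 + 1742 = 6168 billion.

€6,168 billion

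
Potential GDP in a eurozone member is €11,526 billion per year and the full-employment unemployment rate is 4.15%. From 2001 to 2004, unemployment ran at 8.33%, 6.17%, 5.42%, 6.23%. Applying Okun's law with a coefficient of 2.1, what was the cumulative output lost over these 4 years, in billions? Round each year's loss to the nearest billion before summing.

Year 2001: gap = -2.1 × (8.33 - 4.15) = -8.778%, loss ≈ 11526 × 8.778/100 ≈ 1012.
Year 2002: gap = -2.1 × (6.17 - 4.15) = -4.242%, loss ≈ 11526 × 4.242/100 ≈ 489.
Year 2003: gap = -2.1 × (5.42 - 4.15) = -2.667%, loss ≈ 11526 × 2.667/100 ≈ 307.
Year 2004: gap = -2.1 × (6.23 - 4.15) = -4.368%, loss ≈ 11526 × 4.368/100 ≈ 503.
Total lost output = 1012 + 489 + 307 + 503 = 2311 billion.

€2,311 billion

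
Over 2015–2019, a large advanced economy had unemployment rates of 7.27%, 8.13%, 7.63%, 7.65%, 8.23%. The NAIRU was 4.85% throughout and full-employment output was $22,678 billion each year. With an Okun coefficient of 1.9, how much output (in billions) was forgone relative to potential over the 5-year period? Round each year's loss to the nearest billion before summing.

Year 2015: gap = -1.9 × (7.27 - 4.85) = -4.598%, loss ≈ 22678 × 4.598/100 ≈ 1043.
Year 2016: gap = -1.9 × (8.13 - 4.85) = -6.232%, loss ≈ 22678 × 6.232/100 ≈ 1413.
Year 2017: gap = -1.9 × (7.63 - 4.85) = -5.282%, loss ≈ 22678 × 5.282/100 ≈ 1198.
Year 2018: gap = -1.9 × (7.65 - 4.85) = -5.32%, loss ≈ 22678 × 5.32/100 ≈ 1206.
Year 2019: gap = -1.9 × (8.23 - 4.85) = -6.422%, loss ≈ 22678 × 6.422/100 ≈ 1456.
Total lost output = 1043 + 1413 + 1198 + 1206 + 1456 = 6316 billion.

$6,316 billion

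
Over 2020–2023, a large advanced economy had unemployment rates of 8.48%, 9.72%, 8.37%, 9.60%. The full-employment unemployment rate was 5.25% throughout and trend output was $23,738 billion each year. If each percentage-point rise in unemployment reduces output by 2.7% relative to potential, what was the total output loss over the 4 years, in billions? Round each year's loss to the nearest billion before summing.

Year 2020: gap = -2.7 × (8.48 - 5.25) = -8.721%, loss ≈ 23738 × 8.721/100 ≈ 2070.
Year 2021: gap = -2.7 × (9.72 - 5.25) = -12.069%, loss ≈ 23738 × 12.069/100 ≈ 2865.
Year 2022: gap = -2.7 × (8.37 - 5.25) = -8.424%, loss ≈ 23738 × 8.424/100 ≈ 2000.
Year 2023: gap = -2.7 × (9.6 - 5.25) = -11.745%, loss ≈ 23738 × 11.745/100 ≈ 2788.
Total lost output = 2070 + 2865 + 2000 + 2788 = 9723 billion.

$9,723 billion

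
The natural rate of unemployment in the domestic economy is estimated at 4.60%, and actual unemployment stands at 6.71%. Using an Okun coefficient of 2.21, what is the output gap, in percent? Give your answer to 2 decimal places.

The unemployment gap is 6.71 - 4.6 = 2.11 percentage points.
Okun's law gives an output gap of -2.21 × 2.11 = -4.6631%, i.e. 4.66% below potential.

-4.66%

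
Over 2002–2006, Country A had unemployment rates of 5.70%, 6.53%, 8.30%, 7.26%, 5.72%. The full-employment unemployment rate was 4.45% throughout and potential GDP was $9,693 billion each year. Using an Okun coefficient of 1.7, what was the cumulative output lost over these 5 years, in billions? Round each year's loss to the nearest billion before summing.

Year 2002: gap = -1.7 × (5.7 - 4.45) = -2.125%, loss ≈ 9693 × 2.125/100 ≈ 206.
Year 2003: gap = -1.7 × (6.53 - 4.45) = -3.536%, loss ≈ 9693 × 3.536/100 ≈ 343.
Year 2004: gap = -1.7 × (8.3 - 4.45) = -6.545%, loss ≈ 9693 × 6.545/100 ≈ 634.
Year 2005: gap = -1.7 × (7.26 - 4.45) = -4.777%, loss ≈ 9693 × 4.777/100 ≈ 463.
Year 2006: gap = -1.7 × (5.72 - 4.45) = -2.159%, loss ≈ 9693 × 2.159/100 ≈ 209.
Total lost output = 206 + 343 + 634 + 463 + 209 = 1855 billion.

$1,855 billion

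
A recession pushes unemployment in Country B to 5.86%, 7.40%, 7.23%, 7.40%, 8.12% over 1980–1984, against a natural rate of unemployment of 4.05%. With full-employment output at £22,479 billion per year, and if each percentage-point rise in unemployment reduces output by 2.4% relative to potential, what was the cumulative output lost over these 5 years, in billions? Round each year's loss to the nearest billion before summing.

Year 1980: gap = -2.4 × (5.86 - 4.05) = -4.344%, loss ≈ 22479 × 4.344/100 ≈ 976.
Year 1981: gap = -2.4 × (7.4 - 4.05) = -8.04%, loss ≈ 22479 × 8.04/100 ≈ 1807.
Year 1982: gap = -2.4 × (7.23 - 4.05) = -7.632%, loss ≈ 22479 × 7.632/100 ≈ 1716.
Year 1983: gap = -2.4 × (7.4 - 4.05) = -8.04%, loss ≈ 22479 × 8.04/100 ≈ 1807.
Year 1984: gap = -2.4 × (8.12 - 4.05) = -9.768%, loss ≈ 22479 × 9.768/100 ≈ 2196.
Total lost output = 976 + 1807 + 1716 + 1807 + 2196 = 8502 billion.

£8,502 billion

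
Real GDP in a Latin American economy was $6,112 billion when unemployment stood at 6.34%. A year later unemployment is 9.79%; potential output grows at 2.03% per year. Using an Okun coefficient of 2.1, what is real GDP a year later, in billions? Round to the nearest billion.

$5,793 billion

Δu = 9.79 - 6.34 = 3.45 points.
Okun's law (growth form): g_Y = g_Y* - β × Δu = 2.03 - 2.1 × (3.45) = 2.03 - 7.245 = -5.215%.
Real GDP in the next year = 6112 × (1 - 5.215/100) = 6112 × 0.94785 ≈ 5793 billion.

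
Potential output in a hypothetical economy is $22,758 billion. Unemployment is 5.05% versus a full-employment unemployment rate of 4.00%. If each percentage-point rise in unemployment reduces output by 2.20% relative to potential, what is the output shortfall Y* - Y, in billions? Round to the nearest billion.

$526 billion

Output gap = -2.20 × (5.05 - 4) = -2.2 × 1.05 = -2.31%.
Actual GDP ≈ 22758 × 0.9769 ≈ 22232 billion, so the shortfall is 22758 - 22232 = 526 billion.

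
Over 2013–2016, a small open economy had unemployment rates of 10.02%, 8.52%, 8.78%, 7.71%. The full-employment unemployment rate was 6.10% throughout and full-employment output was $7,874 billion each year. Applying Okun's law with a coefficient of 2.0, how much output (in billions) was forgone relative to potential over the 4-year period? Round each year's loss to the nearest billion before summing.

$1,674 billion

Year 2013: gap = -2.0 × (10.02 - 6.1) = -7.84%, loss ≈ 7874 × 7.84/100 ≈ 617.
Year 2014: gap = -2.0 × (8.52 - 6.1) = -4.84%, loss ≈ 7874 × 4.84/100 ≈ 381.
Year 2015: gap = -2.0 × (8.78 - 6.1) = -5.36%, loss ≈ 7874 × 5.36/100 ≈ 422.
Year 2016: gap = -2.0 × (7.71 - 6.1) = -3.22%, loss ≈ 7874 × 3.22/100 ≈ 254.
Total lost output = 617 + 381 + 422 + 254 = 1674 billion.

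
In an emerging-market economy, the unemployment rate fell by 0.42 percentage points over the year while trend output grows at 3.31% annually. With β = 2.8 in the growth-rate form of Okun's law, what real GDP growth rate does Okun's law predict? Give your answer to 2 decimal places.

4.49%

Growth-rate Okun's law: g_Y = g_Y* - β × Δu.
g_Y = 3.31 - 2.8 × (-0.42) = 3.31 + 1.176 = 4.486%, i.e. 4.49% to 2 d.p.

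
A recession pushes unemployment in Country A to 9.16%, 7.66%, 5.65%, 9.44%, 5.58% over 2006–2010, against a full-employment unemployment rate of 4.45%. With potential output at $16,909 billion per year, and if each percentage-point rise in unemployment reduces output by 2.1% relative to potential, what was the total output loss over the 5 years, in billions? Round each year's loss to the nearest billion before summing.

$5,411 billion

Year 2006: gap = -2.1 × (9.16 - 4.45) = -9.891%, loss ≈ 16909 × 9.891/100 ≈ 1672.
Year 2007: gap = -2.1 × (7.66 - 4.45) = -6.741%, loss ≈ 16909 × 6.741/100 ≈ 1140.
Year 2008: gap = -2.1 × (5.65 - 4.45) = -2.52%, loss ≈ 16909 × 2.52/100 ≈ 426.
Year 2009: gap = -2.1 × (9.44 - 4.45) = -10.479%, loss ≈ 16909 × 10.479/100 ≈ 1772.
Year 2010: gap = -2.1 × (5.58 - 4.45) = -2.373%, loss ≈ 16909 × 2.373/100 ≈ 401.
Total lost output = 1672 + 1140 + 426 + 1772 + 401 = 5411 billion.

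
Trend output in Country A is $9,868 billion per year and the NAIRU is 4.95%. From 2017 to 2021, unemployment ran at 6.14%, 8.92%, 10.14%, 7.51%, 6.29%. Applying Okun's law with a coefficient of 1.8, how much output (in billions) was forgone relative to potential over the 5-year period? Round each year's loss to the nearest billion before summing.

$2,531 billion

Year 2017: gap = -1.8 × (6.14 - 4.95) = -2.142%, loss ≈ 9868 × 2.142/100 ≈ 211.
Year 2018: gap = -1.8 × (8.92 - 4.95) = -7.146%, loss ≈ 9868 × 7.146/100 ≈ 705.
Year 2019: gap = -1.8 × (10.14 - 4.95) = -9.342%, loss ≈ 9868 × 9.342/100 ≈ 922.
Year 2020: gap = -1.8 × (7.51 - 4.95) = -4.608%, loss ≈ 9868 × 4.608/100 ≈ 455.
Year 2021: gap = -1.8 × (6.29 - 4.95) = -2.412%, loss ≈ 9868 × 2.412/100 ≈ 238.
Total lost output = 211 + 705 + 922 + 455 + 238 = 2531 billion.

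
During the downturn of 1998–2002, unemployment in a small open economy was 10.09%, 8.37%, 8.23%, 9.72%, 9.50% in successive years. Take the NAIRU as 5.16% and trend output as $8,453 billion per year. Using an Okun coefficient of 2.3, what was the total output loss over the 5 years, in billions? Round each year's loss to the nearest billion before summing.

Year 1998: gap = -2.3 × (10.09 - 5.16) = -11.339%, loss ≈ 8453 × 11.339/100 ≈ 958.
Year 1999: gap = -2.3 × (8.37 - 5.16) = -7.383%, loss ≈ 8453 × 7.383/100 ≈ 624.
Year 2000: gap = -2.3 × (8.23 - 5.16) = -7.061%, loss ≈ 8453 × 7.061/100 ≈ 597.
Year 2001: gap = -2.3 × (9.72 - 5.16) = -10.488%, loss ≈ 8453 × 10.488/100 ≈ 887.
Year 2002: gap = -2.3 × (9.5 - 5.16) = -9.982%, loss ≈ 8453 × 9.982/100 ≈ 844.
Total lost output = 958 + 624 + 597 + 887 + 844 = 3910 billion.

$3,910 billion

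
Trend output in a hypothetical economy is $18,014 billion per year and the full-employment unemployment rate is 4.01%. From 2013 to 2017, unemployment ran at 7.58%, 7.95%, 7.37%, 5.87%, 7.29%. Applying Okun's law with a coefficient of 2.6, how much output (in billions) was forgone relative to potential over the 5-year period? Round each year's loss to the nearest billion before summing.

$7,498 billion

Year 2013: gap = -2.6 × (7.58 - 4.01) = -9.282%, loss ≈ 18014 × 9.282/100 ≈ 1672.
Year 2014: gap = -2.6 × (7.95 - 4.01) = -10.244%, loss ≈ 18014 × 10.244/100 ≈ 1845.
Year 2015: gap = -2.6 × (7.37 - 4.01) = -8.736%, loss ≈ 18014 × 8.736/100 ≈ 1574.
Year 2016: gap = -2.6 × (5.87 - 4.01) = -4.836%, loss ≈ 18014 × 4.836/100 ≈ 871.
Year 2017: gap = -2.6 × (7.29 - 4.01) = -8.528%, loss ≈ 18014 × 8.528/100 ≈ 1536.
Total lost output = 1672 + 1845 + 1574 + 871 + 1536 = 7498 billion.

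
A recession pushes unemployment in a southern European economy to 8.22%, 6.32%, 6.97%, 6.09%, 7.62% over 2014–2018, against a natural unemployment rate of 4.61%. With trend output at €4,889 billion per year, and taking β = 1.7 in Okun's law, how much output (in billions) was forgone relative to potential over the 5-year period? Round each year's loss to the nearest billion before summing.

€1,011 billion

Year 2014: gap = -1.7 × (8.22 - 4.61) = -6.137%, loss ≈ 4889 × 6.137/100 ≈ 300.
Year 2015: gap = -1.7 × (6.32 - 4.61) = -2.907%, loss ≈ 4889 × 2.907/100 ≈ 142.
Year 2016: gap = -1.7 × (6.97 - 4.61) = -4.012%, loss ≈ 4889 × 4.012/100 ≈ 196.
Year 2017: gap = -1.7 × (6.09 - 4.61) = -2.516%, loss ≈ 4889 × 2.516/100 ≈ 123.
Year 2018: gap = -1.7 × (7.62 - 4.61) = -5.117%, loss ≈ 4889 × 5.117/100 ≈ 250.
Total lost output = 300 + 142 + 196 + 123 + 250 = 1011 billion.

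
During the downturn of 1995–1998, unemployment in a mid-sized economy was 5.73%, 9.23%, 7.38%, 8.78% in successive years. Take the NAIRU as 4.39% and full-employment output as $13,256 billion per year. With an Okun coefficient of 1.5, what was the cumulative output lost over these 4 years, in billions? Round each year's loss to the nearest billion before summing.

Year 1995: gap = -1.5 × (5.73 - 4.39) = -2.01%, loss ≈ 13256 × 2.01/100 ≈ 266.
Year 1996: gap = -1.5 × (9.23 - 4.39) = -7.26%, loss ≈ 13256 × 7.26/100 ≈ 962.
Year 1997: gap = -1.5 × (7.38 - 4.39) = -4.485%, loss ≈ 13256 × 4.485/100 ≈ 595.
Year 1998: gap = -1.5 × (8.78 - 4.39) = -6.585%, loss ≈ 13256 × 6.585/100 ≈ 873.
Total lost output = 266 + 962 + 595 + 873 = 2696 billion.

$2,696 billion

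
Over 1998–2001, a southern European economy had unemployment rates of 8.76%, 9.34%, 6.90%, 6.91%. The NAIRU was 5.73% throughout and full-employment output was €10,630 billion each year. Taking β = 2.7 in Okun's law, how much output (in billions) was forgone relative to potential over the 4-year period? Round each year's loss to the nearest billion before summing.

Year 1998: gap = -2.7 × (8.76 - 5.73) = -8.181%, loss ≈ 10630 × 8.181/100 ≈ 870.
Year 1999: gap = -2.7 × (9.34 - 5.73) = -9.747%, loss ≈ 10630 × 9.747/100 ≈ 1036.
Year 2000: gap = -2.7 × (6.9 - 5.73) = -3.159%, loss ≈ 10630 × 3.159/100 ≈ 336.
Year 2001: gap = -2.7 × (6.91 - 5.73) = -3.186%, loss ≈ 10630 × 3.186/100 ≈ 339.
Total lost output = 870 + 1036 + 336 + 339 = 2581 billion.

€2,581 billion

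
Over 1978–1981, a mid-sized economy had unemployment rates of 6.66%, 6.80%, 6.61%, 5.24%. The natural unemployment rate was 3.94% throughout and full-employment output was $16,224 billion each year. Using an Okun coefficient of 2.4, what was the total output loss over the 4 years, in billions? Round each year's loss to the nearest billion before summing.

$3,719 billion

Year 1978: gap = -2.4 × (6.66 - 3.94) = -6.528%, loss ≈ 16224 × 6.528/100 ≈ 1059.
Year 1979: gap = -2.4 × (6.8 - 3.94) = -6.864%, loss ≈ 16224 × 6.864/100 ≈ 1114.
Year 1980: gap = -2.4 × (6.61 - 3.94) = -6.408%, loss ≈ 16224 × 6.408/100 ≈ 1040.
Year 1981: gap = -2.4 × (5.24 - 3.94) = -3.12%, loss ≈ 16224 × 3.12/100 ≈ 506.
Total lost output = 1059 + 1114 + 1040 + 506 = 3719 billion.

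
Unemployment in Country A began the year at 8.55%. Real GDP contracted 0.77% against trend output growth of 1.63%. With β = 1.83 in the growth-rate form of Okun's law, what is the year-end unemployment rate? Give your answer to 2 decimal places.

Growth-rate Okun's law: g_Y = g_Y* - β × Δu, so Δu = (g_Y* - g_Y)/β.
Δu = (1.63 + 0.77)/1.83 = 2.4/1.83 = 1.31 percentage points.
Year-end unemployment = 8.55 + 1.31 = 9.86%.

9.86%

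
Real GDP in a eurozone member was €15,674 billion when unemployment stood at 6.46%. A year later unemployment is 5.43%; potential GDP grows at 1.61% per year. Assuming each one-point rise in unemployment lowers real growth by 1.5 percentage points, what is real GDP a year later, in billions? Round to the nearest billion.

€16,169 billion

Δu = 5.43 - 6.46 = -1.03 points.
Okun's law (growth form): g_Y = g_Y* - β × Δu = 1.61 - 1.5 × (-1.03) = 1.61 + 1.545 = 3.155%.
Real GDP in the next year = 15674 × (1 + 3.155/100) = 15674 × 1.03155 ≈ 16169 billion.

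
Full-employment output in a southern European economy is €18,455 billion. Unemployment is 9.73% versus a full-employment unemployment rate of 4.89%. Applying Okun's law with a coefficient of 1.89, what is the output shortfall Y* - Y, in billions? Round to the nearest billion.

€1,688 billion

Output gap = -1.89 × (9.73 - 4.89) = -1.89 × 4.84 = -9.1476%.
Actual GDP ≈ 18455 × 0.908524 ≈ 16767 billion, so the shortfall is 18455 - 16767 = 1688 billion.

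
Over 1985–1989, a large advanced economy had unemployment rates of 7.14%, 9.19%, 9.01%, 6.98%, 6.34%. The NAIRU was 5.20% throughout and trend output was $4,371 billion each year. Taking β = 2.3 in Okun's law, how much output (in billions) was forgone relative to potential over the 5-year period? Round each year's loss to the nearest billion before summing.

Year 1985: gap = -2.3 × (7.14 - 5.2) = -4.462%, loss ≈ 4371 × 4.462/100 ≈ 195.
Year 1986: gap = -2.3 × (9.19 - 5.2) = -9.177%, loss ≈ 4371 × 9.177/100 ≈ 401.
Year 1987: gap = -2.3 × (9.01 - 5.2) = -8.763%, loss ≈ 4371 × 8.763/100 ≈ 383.
Year 1988: gap = -2.3 × (6.98 - 5.2) = -4.094%, loss ≈ 4371 × 4.094/100 ≈ 179.
Year 1989: gap = -2.3 × (6.34 - 5.2) = -2.622%, loss ≈ 4371 × 2.622/100 ≈ 115.
Total lost output = 195 + 401 + 383 + 179 + 115 = 1273 billion.

$1,273 billion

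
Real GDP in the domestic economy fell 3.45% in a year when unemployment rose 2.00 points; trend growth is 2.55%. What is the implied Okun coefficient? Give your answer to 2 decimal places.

Growth form: g_Y = g_Y* - β × Δu, so β = (g_Y* - g_Y)/Δu.
β = (2.55 + 3.45)/2.00 = 6/2.00 = 3.00.

β ≈ 3.00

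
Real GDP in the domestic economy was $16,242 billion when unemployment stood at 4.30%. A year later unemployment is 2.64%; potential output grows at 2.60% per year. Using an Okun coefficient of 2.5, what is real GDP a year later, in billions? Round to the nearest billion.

Δu = 2.64 - 4.3 = -1.66 points.
Okun's law (growth form): g_Y = g_Y* - β × Δu = 2.60 - 2.5 × (-1.66) = 2.6 + 4.15 = 6.75%.
Real GDP in the next year = 16242 × (1 + 6.75/100) = 16242 × 1.0675 ≈ 17338 billion.

$17,338 billion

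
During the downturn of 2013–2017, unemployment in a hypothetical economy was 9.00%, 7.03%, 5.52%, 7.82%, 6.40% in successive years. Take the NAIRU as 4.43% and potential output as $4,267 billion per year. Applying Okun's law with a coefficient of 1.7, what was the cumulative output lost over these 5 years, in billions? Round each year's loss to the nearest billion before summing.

$989 billion

Year 2013: gap = -1.7 × (9 - 4.43) = -7.769%, loss ≈ 4267 × 7.769/100 ≈ 332.
Year 2014: gap = -1.7 × (7.03 - 4.43) = -4.42%, loss ≈ 4267 × 4.42/100 ≈ 189.
Year 2015: gap = -1.7 × (5.52 - 4.43) = -1.853%, loss ≈ 4267 × 1.853/100 ≈ 79.
Year 2016: gap = -1.7 × (7.82 - 4.43) = -5.763%, loss ≈ 4267 × 5.763/100 ≈ 246.
Year 2017: gap = -1.7 × (6.4 - 4.43) = -3.349%, loss ≈ 4267 × 3.349/100 ≈ 143.
Total lost output = 332 + 189 + 79 + 246 + 143 = 989 billion.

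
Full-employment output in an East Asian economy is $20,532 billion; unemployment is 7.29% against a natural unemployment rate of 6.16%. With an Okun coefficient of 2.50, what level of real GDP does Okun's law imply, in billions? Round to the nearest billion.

$19,952 billion

Unemployment gap = 7.29 - 6.16 = 1.13 points, so the output gap is -2.5 × 1.13 = -2.825%.
Actual GDP = 20532 × (1 - 2.825/100) = 20532 × 0.97175 ≈ 19952 billion.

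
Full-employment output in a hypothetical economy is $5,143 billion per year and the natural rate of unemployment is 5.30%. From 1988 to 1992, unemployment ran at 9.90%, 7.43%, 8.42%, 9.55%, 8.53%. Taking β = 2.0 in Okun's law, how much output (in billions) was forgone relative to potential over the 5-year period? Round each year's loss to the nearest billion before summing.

$1,782 billion

Year 1988: gap = -2.0 × (9.9 - 5.3) = -9.2%, loss ≈ 5143 × 9.2/100 ≈ 473.
Year 1989: gap = -2.0 × (7.43 - 5.3) = -4.26%, loss ≈ 5143 × 4.26/100 ≈ 219.
Year 1990: gap = -2.0 × (8.42 - 5.3) = -6.24%, loss ≈ 5143 × 6.24/100 ≈ 321.
Year 1991: gap = -2.0 × (9.55 - 5.3) = -8.5%, loss ≈ 5143 × 8.5/100 ≈ 437.
Year 1992: gap = -2.0 × (8.53 - 5.3) = -6.46%, loss ≈ 5143 × 6.46/100 ≈ 332.
Total lost output = 473 + 219 + 321 + 437 + 332 = 1782 billion.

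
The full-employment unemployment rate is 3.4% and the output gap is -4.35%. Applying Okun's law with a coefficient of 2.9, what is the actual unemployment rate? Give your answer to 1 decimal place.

4.9%

From Okun's law, u - u* = -(output gap)/β = -(-4.35)/2.9 = 1.5 points.
So u = 3.4 + 1.5 = 4.9%.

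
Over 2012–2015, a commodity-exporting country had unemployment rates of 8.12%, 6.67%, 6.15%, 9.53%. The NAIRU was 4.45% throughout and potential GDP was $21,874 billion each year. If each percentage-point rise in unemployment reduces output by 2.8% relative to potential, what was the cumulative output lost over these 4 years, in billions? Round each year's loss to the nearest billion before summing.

$7,760 billion

Year 2012: gap = -2.8 × (8.12 - 4.45) = -10.276%, loss ≈ 21874 × 10.276/100 ≈ 2248.
Year 2013: gap = -2.8 × (6.67 - 4.45) = -6.216%, loss ≈ 21874 × 6.216/100 ≈ 1360.
Year 2014: gap = -2.8 × (6.15 - 4.45) = -4.76%, loss ≈ 21874 × 4.76/100 ≈ 1041.
Year 2015: gap = -2.8 × (9.53 - 4.45) = -14.224%, loss ≈ 21874 × 14.224/100 ≈ 3111.
Total lost output = 2248 + 1360 + 1041 + 3111 = 7760 billion.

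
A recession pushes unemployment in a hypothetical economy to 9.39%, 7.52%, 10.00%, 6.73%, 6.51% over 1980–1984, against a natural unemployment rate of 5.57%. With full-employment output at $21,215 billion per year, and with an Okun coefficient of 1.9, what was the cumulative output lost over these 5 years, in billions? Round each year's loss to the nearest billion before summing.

$4,959 billion

Year 1980: gap = -1.9 × (9.39 - 5.57) = -7.258%, loss ≈ 21215 × 7.258/100 ≈ 1540.
Year 1981: gap = -1.9 × (7.52 - 5.57) = -3.705%, loss ≈ 21215 × 3.705/100 ≈ 786.
Year 1982: gap = -1.9 × (10 - 5.57) = -8.417%, loss ≈ 21215 × 8.417/100 ≈ 1786.
Year 1983: gap = -1.9 × (6.73 - 5.57) = -2.204%, loss ≈ 21215 × 2.204/100 ≈ 468.
Year 1984: gap = -1.9 × (6.51 - 5.57) = -1.786%, loss ≈ 21215 × 1.786/100 ≈ 379.
Total lost output = 1540 + 786 + 1786 + 468 + 379 = 4959 billion.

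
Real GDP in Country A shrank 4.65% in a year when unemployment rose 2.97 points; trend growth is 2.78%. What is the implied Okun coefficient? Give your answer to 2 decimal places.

Growth form: g_Y = g_Y* - β × Δu, so β = (g_Y* - g_Y)/Δu.
β = (2.78 + 4.65)/2.97 = 7.43/2.97 = 2.50.

β ≈ 2.50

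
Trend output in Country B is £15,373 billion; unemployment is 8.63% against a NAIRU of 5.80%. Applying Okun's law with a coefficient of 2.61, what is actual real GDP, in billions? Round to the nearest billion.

£14,238 billion

Unemployment gap = 8.63 - 5.8 = 2.83 points, so the output gap is -2.61 × 2.83 = -7.3863%.
Actual GDP = 15373 × (1 - 7.3863/100) = 15373 × 0.926137 ≈ 14238 billion.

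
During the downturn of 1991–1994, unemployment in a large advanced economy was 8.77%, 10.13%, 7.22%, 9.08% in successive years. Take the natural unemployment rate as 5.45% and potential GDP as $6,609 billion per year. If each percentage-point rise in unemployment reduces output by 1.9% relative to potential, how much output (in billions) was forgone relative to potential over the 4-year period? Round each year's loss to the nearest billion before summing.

$1,683 billion

Year 1991: gap = -1.9 × (8.77 - 5.45) = -6.308%, loss ≈ 6609 × 6.308/100 ≈ 417.
Year 1992: gap = -1.9 × (10.13 - 5.45) = -8.892%, loss ≈ 6609 × 8.892/100 ≈ 588.
Year 1993: gap = -1.9 × (7.22 - 5.45) = -3.363%, loss ≈ 6609 × 3.363/100 ≈ 222.
Year 1994: gap = -1.9 × (9.08 - 5.45) = -6.897%, loss ≈ 6609 × 6.897/100 ≈ 456.
Total lost output = 417 + 588 + 222 + 456 = 1683 billion.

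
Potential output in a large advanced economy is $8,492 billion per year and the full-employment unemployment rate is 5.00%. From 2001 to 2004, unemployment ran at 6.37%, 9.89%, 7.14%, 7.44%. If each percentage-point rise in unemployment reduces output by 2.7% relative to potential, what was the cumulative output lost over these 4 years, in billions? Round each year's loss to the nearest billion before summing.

Year 2001: gap = -2.7 × (6.37 - 5) = -3.699%, loss ≈ 8492 × 3.699/100 ≈ 314.
Year 2002: gap = -2.7 × (9.89 - 5) = -13.203%, loss ≈ 8492 × 13.203/100 ≈ 1121.
Year 2003: gap = -2.7 × (7.14 - 5) = -5.778%, loss ≈ 8492 × 5.778/100 ≈ 491.
Year 2004: gap = -2.7 × (7.44 - 5) = -6.588%, loss ≈ 8492 × 6.588/100 ≈ 559.
Total lost output = 314 + 1121 + 491 + 559 = 2485 billion.

$2,485 billion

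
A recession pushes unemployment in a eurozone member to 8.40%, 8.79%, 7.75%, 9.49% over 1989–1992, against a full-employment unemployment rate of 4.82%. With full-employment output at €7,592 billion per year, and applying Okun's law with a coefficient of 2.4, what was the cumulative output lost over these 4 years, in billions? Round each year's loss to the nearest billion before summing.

Year 1989: gap = -2.4 × (8.4 - 4.82) = -8.592%, loss ≈ 7592 × 8.592/100 ≈ 652.
Year 1990: gap = -2.4 × (8.79 - 4.82) = -9.528%, loss ≈ 7592 × 9.528/100 ≈ 723.
Year 1991: gap = -2.4 × (7.75 - 4.82) = -7.032%, loss ≈ 7592 × 7.032/100 ≈ 534.
Year 1992: gap = -2.4 × (9.49 - 4.82) = -11.208%, loss ≈ 7592 × 11.208/100 ≈ 851.
Total lost output = 652 + 723 + 534 + 851 = 2760 billion.

€2,760 billion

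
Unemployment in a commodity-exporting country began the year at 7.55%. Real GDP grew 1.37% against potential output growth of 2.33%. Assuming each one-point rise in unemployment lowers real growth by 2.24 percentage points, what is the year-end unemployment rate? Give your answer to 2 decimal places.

7.98%

Growth-rate Okun's law: g_Y = g_Y* - β × Δu, so Δu = (g_Y* - g_Y)/β.
Δu = (2.33 - 1.37)/2.24 = 0.96/2.24 = 0.43 percentage points.
Year-end unemployment = 7.55 + 0.43 = 7.98%.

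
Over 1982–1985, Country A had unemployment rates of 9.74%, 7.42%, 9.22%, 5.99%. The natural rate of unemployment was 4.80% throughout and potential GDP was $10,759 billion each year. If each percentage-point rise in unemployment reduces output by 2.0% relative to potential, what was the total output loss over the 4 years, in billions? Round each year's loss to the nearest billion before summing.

Year 1982: gap = -2.0 × (9.74 - 4.8) = -9.88%, loss ≈ 10759 × 9.88/100 ≈ 1063.
Year 1983: gap = -2.0 × (7.42 - 4.8) = -5.24%, loss ≈ 10759 × 5.24/100 ≈ 564.
Year 1984: gap = -2.0 × (9.22 - 4.8) = -8.84%, loss ≈ 10759 × 8.84/100 ≈ 951.
Year 1985: gap = -2.0 × (5.99 - 4.8) = -2.38%, loss ≈ 10759 × 2.38/100 ≈ 256.
Total lost output = 1063 + 564 + 951 + 256 = 2834 billion.

$2,834 billion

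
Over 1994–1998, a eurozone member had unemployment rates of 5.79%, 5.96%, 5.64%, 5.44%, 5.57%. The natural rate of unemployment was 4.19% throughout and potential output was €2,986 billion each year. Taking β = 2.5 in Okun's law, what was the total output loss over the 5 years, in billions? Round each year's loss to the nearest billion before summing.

€555 billion

Year 1994: gap = -2.5 × (5.79 - 4.19) = -4%, loss ≈ 2986 × 4/100 ≈ 119.
Year 1995: gap = -2.5 × (5.96 - 4.19) = -4.425%, loss ≈ 2986 × 4.425/100 ≈ 132.
Year 1996: gap = -2.5 × (5.64 - 4.19) = -3.625%, loss ≈ 2986 × 3.625/100 ≈ 108.
Year 1997: gap = -2.5 × (5.44 - 4.19) = -3.125%, loss ≈ 2986 × 3.125/100 ≈ 93.
Year 1998: gap = -2.5 × (5.57 - 4.19) = -3.45%, loss ≈ 2986 × 3.45/100 ≈ 103.
Total lost output = 119 + 132 + 108 + 93 + 103 = 555 billion.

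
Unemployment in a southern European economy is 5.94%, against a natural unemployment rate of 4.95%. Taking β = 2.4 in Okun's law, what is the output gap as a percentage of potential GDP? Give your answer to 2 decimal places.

The unemployment gap is 5.94 - 4.95 = 0.99 percentage points.
Okun's law gives an output gap of -2.4 × 0.99 = -2.376%, i.e. 2.38% below potential.

-2.38%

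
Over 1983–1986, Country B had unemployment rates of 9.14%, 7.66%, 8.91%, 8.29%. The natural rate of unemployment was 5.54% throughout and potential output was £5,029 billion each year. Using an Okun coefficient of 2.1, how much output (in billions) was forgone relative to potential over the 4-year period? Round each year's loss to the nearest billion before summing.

Year 1983: gap = -2.1 × (9.14 - 5.54) = -7.56%, loss ≈ 5029 × 7.56/100 ≈ 380.
Year 1984: gap = -2.1 × (7.66 - 5.54) = -4.452%, loss ≈ 5029 × 4.452/100 ≈ 224.
Year 1985: gap = -2.1 × (8.91 - 5.54) = -7.077%, loss ≈ 5029 × 7.077/100 ≈ 356.
Year 1986: gap = -2.1 × (8.29 - 5.54) = -5.775%, loss ≈ 5029 × 5.775/100 ≈ 290.
Total lost output = 380 + 224 + 356 + 290 = 1250 billion.

£1,250 billion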